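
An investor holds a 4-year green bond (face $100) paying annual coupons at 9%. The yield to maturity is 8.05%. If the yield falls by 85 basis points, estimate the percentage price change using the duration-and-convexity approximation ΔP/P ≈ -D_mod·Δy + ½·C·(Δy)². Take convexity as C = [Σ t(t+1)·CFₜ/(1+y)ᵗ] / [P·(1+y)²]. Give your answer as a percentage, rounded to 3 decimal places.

With y = 0.0805:
  t   CF        PV=CF/(1+0.0805)^t    t·PV        t(t+1)·PV
  1         9.00         8.3295         8.3295          16.6590
  2         9.00         7.7089        15.4178          46.2535
  3         9.00         7.1346        21.4037          85.6149
  4       109.00        79.9701       319.8802       1,599.4012
  Σ                    103.1430       365.0313       1,747.9285
P = 103.1430; D_Mac = 3.53908 yrs; D_mod = 3.27541 yrs; C = 14.51558.
Duration effect: -3.27541 × (-0.0085) = +0.027841
Convexity effect: 0.5 × 14.51558 × (-0.0085)² = +0.0005244
ΔP/P ≈ +0.027841 + 0.0005244 = +0.028365 = +2.8365%.

+2.837%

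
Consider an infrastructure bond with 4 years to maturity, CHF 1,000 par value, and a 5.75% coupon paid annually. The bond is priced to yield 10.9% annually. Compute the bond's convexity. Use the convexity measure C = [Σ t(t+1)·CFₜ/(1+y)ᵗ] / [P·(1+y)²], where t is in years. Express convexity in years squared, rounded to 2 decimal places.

With y = 0.109:
  t   CF        PV=CF/(1+0.109)^t    t·PV        t(t+1)·PV
  1        57.50        51.8485        51.8485         103.6970
  2        57.50        46.7525        93.5050         280.5149
  3        57.50        42.1573       126.4720         505.8881
  4     1,057.50       699.1240     2,796.4959      13,982.4794
  Σ                    839.8823     3,068.3214      14,872.5794
P = 839.8823.
Convexity = Σ t(t+1)·PV / [P·(1+y)²] = 14,872.5794 / (839.8823 × 1.229881) = 14.39809.

14.40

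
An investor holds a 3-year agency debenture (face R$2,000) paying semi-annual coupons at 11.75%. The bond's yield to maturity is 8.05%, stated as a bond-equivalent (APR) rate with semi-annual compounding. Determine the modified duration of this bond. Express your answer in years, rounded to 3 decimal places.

Periodic yield y = 0.04025. First find Macaulay duration:
  t   CF        PV=CF/(1+0.04025)^t    t·PV
  1       117.50       112.9536       112.9536
  2       117.50       108.5831       217.1663
  3       117.50       104.3818       313.1453
  4       117.50       100.3430       401.3719
  5       117.50        96.4604       482.3022
  6     2,117.50     1,671.0793    10,026.4761
  Σ                  2,193.8013    11,553.4154
P = 2,193.8013; Macaulay duration = 11,553.4154 / 2,193.8013 = 5.26639 half-year periods = 2.63320 years.
Modified duration = D_Mac / (1 + y) = 2.63320 / 1.04025 = 2.53131 years.

2.531 years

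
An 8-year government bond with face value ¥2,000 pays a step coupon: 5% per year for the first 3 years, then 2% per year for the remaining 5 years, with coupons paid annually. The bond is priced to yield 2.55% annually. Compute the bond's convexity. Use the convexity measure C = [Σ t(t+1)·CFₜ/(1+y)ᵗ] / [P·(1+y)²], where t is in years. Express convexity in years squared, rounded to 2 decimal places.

With y = 0.0255:
  t   CF        PV=CF/(1+0.0255)^t    t·PV        t(t+1)·PV
  1       100.00        97.5134        97.5134         195.0268
  2       100.00        95.0886       190.1773         570.5319
  3       100.00        92.7242       278.1725       1,112.6902
  4        40.00        36.1674       144.6696         723.3481
  5        40.00        35.2681       176.3403       1,058.0420
  6        40.00        34.3911       206.3466       1,444.4260
  7        40.00        33.5359       234.7515       1,878.0120
  8     2,040.00     1,667.8034    13,342.4270     120,081.8434
  Σ                  2,092.4921    14,670.3983     127,063.9204
P = 2,092.4921.
Convexity = Σ t(t+1)·PV / [P·(1+y)²] = 127,063.9204 / (2,092.4921 × 1.051650) = 57.74137.

57.74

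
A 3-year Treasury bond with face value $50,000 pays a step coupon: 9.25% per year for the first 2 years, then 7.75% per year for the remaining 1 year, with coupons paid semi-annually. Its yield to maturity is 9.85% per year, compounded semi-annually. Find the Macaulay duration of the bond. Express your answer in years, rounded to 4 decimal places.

Periodic yield y = 0.04925. Discount each cash flow and weight by its period:
  t   CF        PV=CF/(1+0.04925)^t    t·PV
  1     2,312.50     2,203.9552     2,203.9552
  2     2,312.50     2,100.5053     4,201.0106
  3     2,312.50     2,001.9112     6,005.7336
  4     2,312.50     1,907.9449     7,631.7796
  5     1,937.50     1,523.5153     7,617.5765
  6    51,937.50    38,923.0778   233,538.4665
  Σ                 48,660.9097   261,198.5221
Price P = Σ PV = 48,660.9097.
Macaulay duration = Σ(t·PV) / P = 261,198.5221 / 48,660.9097 = 5.36773 half-year periods.
In years: 5.36773 / 2 = 2.68386 years.

2.6839 years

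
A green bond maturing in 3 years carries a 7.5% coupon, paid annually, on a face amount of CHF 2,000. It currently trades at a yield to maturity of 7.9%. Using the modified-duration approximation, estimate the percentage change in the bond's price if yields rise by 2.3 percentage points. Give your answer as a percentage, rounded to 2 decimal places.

-5.96%

Periodic yield y = 0.079. Modified duration first:
  t   CF        PV=CF/(1+0.079)^t    t·PV
  1       150.00       139.0176       139.0176
  2       150.00       128.8393       257.6786
  3     2,150.00     1,711.4891     5,134.4672
  Σ                  1,979.3460     5,531.1634
P = 1,979.3460; D_Mac = 2.79444 yrs; D_mod = 2.79444/(1+0.079) = 2.58984 yrs.
ΔP/P ≈ -D_mod · Δy = -2.58984 × (+0.023) = -0.059566 = -5.9566%.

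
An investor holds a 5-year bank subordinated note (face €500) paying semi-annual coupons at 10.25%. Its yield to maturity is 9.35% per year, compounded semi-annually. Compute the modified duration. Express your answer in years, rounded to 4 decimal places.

3.8722 years

Periodic yield y = 0.04675. First find Macaulay duration:
  t   CF        PV=CF/(1+0.04675)^t    t·PV
  1       25.625        24.4805        24.4805
  2       25.625        23.3872        46.7744
  3       25.625        22.3427        67.0280
  4       25.625        21.3448        85.3792
  5       25.625        20.3915       101.9575
  6       25.625        19.4808       116.8846
  7       25.625        18.6107       130.2750
  8       25.625        17.7795       142.2362
  9       25.625        16.9855       152.8691
  10     525.625       332.8483     3,328.4828
  Σ                    517.6514     4,196.3672
P = 517.6514; Macaulay duration = 4,196.3672 / 517.6514 = 8.10655 half-year periods = 4.05328 years.
Modified duration = D_Mac / (1 + y) = 4.05328 / 1.04675 = 3.87225 years.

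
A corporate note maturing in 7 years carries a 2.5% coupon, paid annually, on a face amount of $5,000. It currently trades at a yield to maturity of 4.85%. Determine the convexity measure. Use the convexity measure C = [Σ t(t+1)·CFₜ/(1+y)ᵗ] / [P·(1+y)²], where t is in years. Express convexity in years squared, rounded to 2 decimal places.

45.78

With y = 0.0485:
  t   CF        PV=CF/(1+0.0485)^t    t·PV        t(t+1)·PV
  1       125.00       119.2179       119.2179         238.4359
  2       125.00       113.7033       227.4066         682.2199
  3       125.00       108.4438       325.3314       1,301.3255
  4       125.00       103.4276       413.7102       2,068.5512
  5       125.00        98.6434       493.2168       2,959.3007
  6       125.00        94.0805       564.4827       3,951.3791
  7     5,125.00     3,678.8733    25,752.1128     206,016.9025
  Σ                  4,316.3897    27,895.4785     217,218.1147
P = 4,316.3897.
Convexity = Σ t(t+1)·PV / [P·(1+y)²] = 217,218.1147 / (4,316.3897 × 1.099352) = 45.77607.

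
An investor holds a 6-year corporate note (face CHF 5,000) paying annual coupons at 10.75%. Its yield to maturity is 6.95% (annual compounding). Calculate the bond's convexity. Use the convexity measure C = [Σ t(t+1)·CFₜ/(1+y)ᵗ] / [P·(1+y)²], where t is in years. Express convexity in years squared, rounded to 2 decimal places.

With y = 0.0695:
  t   CF        PV=CF/(1+0.0695)^t    t·PV        t(t+1)·PV
  1       537.50       502.5713       502.5713       1,005.1426
  2       537.50       469.9124       939.8248       2,819.4743
  3       537.50       439.3758     1,318.1273       5,272.5092
  4       537.50       410.8235     1,643.2941       8,216.4707
  5       537.50       384.1267     1,920.6336      11,523.8018
  6     5,537.50     3,700.2324    22,201.3946     155,409.7623
  Σ                  5,907.0421    28,525.8457     184,247.1608
P = 5,907.0421.
Convexity = Σ t(t+1)·PV / [P·(1+y)²] = 184,247.1608 / (5,907.0421 × 1.143830) = 27.26900.

27.27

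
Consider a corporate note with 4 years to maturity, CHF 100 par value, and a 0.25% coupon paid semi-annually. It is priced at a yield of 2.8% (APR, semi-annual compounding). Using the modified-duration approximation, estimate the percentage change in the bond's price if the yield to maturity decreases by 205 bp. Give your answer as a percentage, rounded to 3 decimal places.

+8.049%

Periodic yield y = 0.014. Modified duration first:
  t   CF        PV=CF/(1+0.014)^t    t·PV
  1        0.125         0.1233         0.1233
  2        0.125         0.1216         0.2431
  3        0.125         0.1199         0.3597
  4        0.125         0.1182         0.4730
  5        0.125         0.1166         0.5830
  6        0.125         0.1150         0.6900
  7        0.125         0.1134         0.7939
  8      100.125        89.5857       716.6859
  Σ                     90.4137       719.9518
P = 90.4137; D_Mac = 7.96286 half-year periods = 3.98143 yrs; D_mod = 3.98143/(1+0.014) = 3.92646 yrs.
ΔP/P ≈ -D_mod · Δy = -3.92646 × (-0.0205) = +0.080492 = +8.0492%.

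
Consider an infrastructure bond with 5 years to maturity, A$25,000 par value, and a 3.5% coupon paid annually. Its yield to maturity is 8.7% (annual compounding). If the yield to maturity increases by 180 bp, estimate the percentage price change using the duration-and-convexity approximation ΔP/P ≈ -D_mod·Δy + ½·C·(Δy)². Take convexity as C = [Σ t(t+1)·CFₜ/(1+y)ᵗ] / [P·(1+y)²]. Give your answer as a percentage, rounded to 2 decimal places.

With y = 0.087:
  t   CF        PV=CF/(1+0.087)^t    t·PV        t(t+1)·PV
  1       875.00       804.9678       804.9678       1,609.9356
  2       875.00       740.5408     1,481.0815       4,443.2445
  3       875.00       681.2702     2,043.8107       8,175.2429
  4       875.00       626.7436     2,506.9742      12,534.8711
  5    25,875.00    17,050.3241    85,251.6204     511,509.7223
  Σ                 19,903.8464    92,088.4546     538,273.0164
P = 19,903.8464; D_Mac = 4.62667 yrs; D_mod = 4.25636 yrs; C = 22.88793.
Duration effect: -4.25636 × (+0.018) = -0.076615
Convexity effect: 0.5 × 22.88793 × (0.018)² = +0.0037078
ΔP/P ≈ -0.076615 + 0.0037078 = -0.072907 = -7.2907%.

-7.29%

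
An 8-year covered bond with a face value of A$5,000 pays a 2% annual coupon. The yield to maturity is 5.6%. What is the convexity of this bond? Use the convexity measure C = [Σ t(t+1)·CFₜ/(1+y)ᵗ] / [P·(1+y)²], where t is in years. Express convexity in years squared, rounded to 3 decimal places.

With y = 0.056:
  t   CF        PV=CF/(1+0.056)^t    t·PV        t(t+1)·PV
  1       100.00        94.6970        94.6970         189.3939
  2       100.00        89.6752       179.3503         538.0510
  3       100.00        84.9197       254.7590       1,019.0359
  4       100.00        80.4163       321.6654       1,608.3269
  5       100.00        76.1518       380.7592       2,284.5552
  6       100.00        72.1135       432.6809       3,028.7664
  7       100.00        68.2893       478.0250       3,824.2000
  8     5,100.00     3,298.0621    26,384.4969     237,460.4721
  Σ                  3,864.3249    28,526.4337     249,952.8015
P = 3,864.3249.
Convexity = Σ t(t+1)·PV / [P·(1+y)²] = 249,952.8015 / (3,864.3249 × 1.115136) = 58.00381.

58.004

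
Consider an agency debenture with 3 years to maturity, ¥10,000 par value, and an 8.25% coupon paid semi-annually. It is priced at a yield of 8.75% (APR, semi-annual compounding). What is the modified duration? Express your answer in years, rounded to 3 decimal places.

2.602 years

Periodic yield y = 0.04375. First find Macaulay duration:
  t   CF        PV=CF/(1+0.04375)^t    t·PV
  1       412.50       395.2096       395.2096
  2       412.50       378.6439       757.2878
  3       412.50       362.7726     1,088.3178
  4       412.50       347.5666     1,390.2663
  5       412.50       332.9979     1,664.9896
  6    10,412.50     8,053.3409    48,320.0454
  Σ                  9,870.5315    53,616.1165
P = 9,870.5315; Macaulay duration = 53,616.1165 / 9,870.5315 = 5.43194 half-year periods = 2.71597 years.
Modified duration = D_Mac / (1 + y) = 2.71597 / 1.04375 = 2.60213 years.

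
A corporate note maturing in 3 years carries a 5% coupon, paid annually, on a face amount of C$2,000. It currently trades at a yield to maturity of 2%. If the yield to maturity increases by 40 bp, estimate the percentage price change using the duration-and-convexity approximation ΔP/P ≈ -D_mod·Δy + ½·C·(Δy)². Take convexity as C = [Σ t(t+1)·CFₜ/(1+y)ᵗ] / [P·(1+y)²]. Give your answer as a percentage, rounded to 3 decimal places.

-1.115%

With y = 0.02:
  t   CF        PV=CF/(1+0.02)^t    t·PV        t(t+1)·PV
  1       100.00        98.0392        98.0392         196.0784
  2       100.00        96.1169       192.2338         576.7013
  3     2,100.00     1,978.8769     5,936.6307      23,746.5228
  Σ                  2,173.0330     6,226.9037      24,519.3025
P = 2,173.0330; D_Mac = 2.86554 yrs; D_mod = 2.80935 yrs; C = 10.84530.
Duration effect: -2.80935 × (+0.004) = -0.011237
Convexity effect: 0.5 × 10.84530 × (0.004)² = +0.0000868
ΔP/P ≈ -0.011237 + 0.0000868 = -0.011151 = -1.1151%.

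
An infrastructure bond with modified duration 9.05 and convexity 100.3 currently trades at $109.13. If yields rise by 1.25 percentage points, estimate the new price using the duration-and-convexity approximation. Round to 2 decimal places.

Duration effect: -D_mod·Δy = -9.05 × (+0.0125) = -0.113125
Convexity effect: ½·C·(Δy)² = 0.5 × 100.3 × (0.0125)² = +0.0078359375
ΔP/P ≈ -0.113125 + 0.0078359375 = -0.1052890625
New price ≈ 109.13 × (1 - 0.1052890625) = 97.639804609375.

$97.64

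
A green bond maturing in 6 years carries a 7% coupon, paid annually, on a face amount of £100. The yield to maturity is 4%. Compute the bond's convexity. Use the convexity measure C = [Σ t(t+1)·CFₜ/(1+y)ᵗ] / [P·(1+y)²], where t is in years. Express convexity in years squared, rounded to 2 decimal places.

31.72

With y = 0.04:
  t   CF        PV=CF/(1+0.04)^t    t·PV        t(t+1)·PV
  1         7.00         6.7308         6.7308          13.4615
  2         7.00         6.4719        12.9438          38.8314
  3         7.00         6.2230        18.6689          74.6757
  4         7.00         5.9836        23.9345         119.6726
  5         7.00         5.7535        28.7674         172.6047
  6       107.00        84.5637       507.3819       3,551.6735
  Σ                    115.7264       598.4274       3,970.9194
P = 115.7264.
Convexity = Σ t(t+1)·PV / [P·(1+y)²] = 3,970.9194 / (115.7264 × 1.081600) = 31.72429.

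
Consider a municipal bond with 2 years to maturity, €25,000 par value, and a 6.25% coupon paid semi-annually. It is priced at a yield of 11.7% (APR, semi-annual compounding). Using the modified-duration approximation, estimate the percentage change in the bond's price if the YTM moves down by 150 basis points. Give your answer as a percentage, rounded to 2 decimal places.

Periodic yield y = 0.0585. Modified duration first:
  t   CF        PV=CF/(1+0.0585)^t    t·PV
  1       781.25       738.0727       738.0727
  2       781.25       697.2818     1,394.5635
  3       781.25       658.7452     1,976.2355
  4    25,781.25    20,537.1663    82,148.6654
  Σ                 22,631.2660    86,257.5372
P = 22,631.2660; D_Mac = 3.81143 half-year periods = 1.90572 yrs; D_mod = 1.90572/(1+0.0585) = 1.80039 yrs.
ΔP/P ≈ -D_mod · Δy = -1.80039 × (-0.015) = +0.027006 = +2.7006%.

+2.70%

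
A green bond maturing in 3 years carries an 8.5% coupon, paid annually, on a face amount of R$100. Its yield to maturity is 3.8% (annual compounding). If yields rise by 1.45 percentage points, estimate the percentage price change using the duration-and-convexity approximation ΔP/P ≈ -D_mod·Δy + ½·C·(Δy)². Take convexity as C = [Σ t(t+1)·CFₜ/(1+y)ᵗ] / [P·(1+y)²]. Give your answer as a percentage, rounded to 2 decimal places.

-3.79%

With y = 0.038:
  t   CF        PV=CF/(1+0.038)^t    t·PV        t(t+1)·PV
  1         8.50         8.1888         8.1888          16.3776
  2         8.50         7.8890        15.7781          47.3342
  3       108.50        97.0147       291.0442       1,164.1768
  Σ                    113.0926       315.0111       1,227.8887
P = 113.0926; D_Mac = 2.78543 yrs; D_mod = 2.68346 yrs; C = 10.07697.
Duration effect: -2.68346 × (+0.0145) = -0.038910
Convexity effect: 0.5 × 10.07697 × (0.0145)² = +0.0010593
ΔP/P ≈ -0.038910 + 0.0010593 = -0.037851 = -3.7851%.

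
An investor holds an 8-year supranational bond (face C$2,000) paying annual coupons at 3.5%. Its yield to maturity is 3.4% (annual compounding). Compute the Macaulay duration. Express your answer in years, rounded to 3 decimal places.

Periodic yield y = 0.034. Discount each cash flow and weight by its year:
  t   CF        PV=CF/(1+0.034)^t    t·PV
  1        70.00        67.6983        67.6983
  2        70.00        65.4722       130.9444
  3        70.00        63.3193       189.9580
  4        70.00        61.2373       244.9491
  5        70.00        59.2237       296.1184
  6        70.00        57.2763       343.6577
  7        70.00        55.3929       387.7504
  8     2,070.00     1,584.1855    12,673.4840
  Σ                  2,013.8055    14,334.5604
Price P = Σ PV = 2,013.8055.
Macaulay duration = Σ(t·PV) / P = 14,334.5604 / 2,013.8055 = 7.11815 years.

7.118 years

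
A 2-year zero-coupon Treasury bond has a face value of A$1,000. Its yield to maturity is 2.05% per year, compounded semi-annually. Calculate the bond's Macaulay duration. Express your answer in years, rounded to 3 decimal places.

2.000 years

A zero-coupon bond has a single cash flow at maturity, so its Macaulay duration equals its maturity: 2 years.
(Equivalently: 4 semi-annual periods ÷ 2 = 2 years.)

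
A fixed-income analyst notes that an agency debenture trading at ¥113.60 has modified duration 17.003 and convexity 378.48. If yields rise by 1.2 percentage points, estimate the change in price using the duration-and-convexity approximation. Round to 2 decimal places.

Duration effect: -D_mod·Δy = -17.003 × (+0.012) = -0.204036
Convexity effect: ½·C·(Δy)² = 0.5 × 378.48 × (0.012)² = +0.02725056
ΔP/P ≈ -0.204036 + 0.02725056 = -0.17678544
ΔP ≈ 113.60 × (-0.17678544) = -20.082825984.

-¥20.08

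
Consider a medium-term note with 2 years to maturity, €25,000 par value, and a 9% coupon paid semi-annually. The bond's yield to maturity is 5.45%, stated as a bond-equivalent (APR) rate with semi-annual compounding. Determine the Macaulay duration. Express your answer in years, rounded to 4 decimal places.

1.8789 years

Periodic yield y = 0.02725. Discount each cash flow and weight by its period:
  t   CF        PV=CF/(1+0.02725)^t    t·PV
  1     1,125.00     1,095.1570     1,095.1570
  2     1,125.00     1,066.1056     2,132.2112
  3     1,125.00     1,037.8249     3,113.4746
  4    26,125.00    23,461.2798    93,845.1193
  Σ                 26,660.3673   100,185.9621
Price P = Σ PV = 26,660.3673.
Macaulay duration = Σ(t·PV) / P = 100,185.9621 / 26,660.3673 = 3.75786 half-year periods.
In years: 3.75786 / 2 = 1.87893 years.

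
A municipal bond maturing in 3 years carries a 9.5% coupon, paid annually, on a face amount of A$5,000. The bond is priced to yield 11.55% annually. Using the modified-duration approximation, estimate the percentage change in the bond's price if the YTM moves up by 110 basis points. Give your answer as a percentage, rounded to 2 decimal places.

-2.70%

Periodic yield y = 0.1155. Modified duration first:
  t   CF        PV=CF/(1+0.1155)^t    t·PV
  1       475.00       425.8180       425.8180
  2       475.00       381.7284       763.4568
  3     5,475.00     3,944.3496    11,833.0488
  Σ                  4,751.8960    13,022.3236
P = 4,751.8960; D_Mac = 2.74045 yrs; D_mod = 2.74045/(1+0.1155) = 2.45670 yrs.
ΔP/P ≈ -D_mod · Δy = -2.45670 × (+0.011) = -0.027024 = -2.7024%.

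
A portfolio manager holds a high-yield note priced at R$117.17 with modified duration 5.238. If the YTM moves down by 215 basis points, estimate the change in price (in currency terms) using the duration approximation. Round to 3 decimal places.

+R$13.195

Duration approximation: ΔP/P ≈ -D_mod · Δy = -5.238 × (-0.0215) = +0.112617.
ΔP ≈ 117.17 × (+0.112617) = +13.19533389.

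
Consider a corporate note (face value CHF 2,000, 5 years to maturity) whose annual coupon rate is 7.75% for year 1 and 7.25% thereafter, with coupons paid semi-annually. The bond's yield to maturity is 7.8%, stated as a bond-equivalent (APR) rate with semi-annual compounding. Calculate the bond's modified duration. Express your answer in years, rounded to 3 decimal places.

4.096 years

Periodic yield y = 0.039. First find Macaulay duration:
  t   CF        PV=CF/(1+0.039)^t    t·PV
  1        77.50        74.5910        74.5910
  2        77.50        71.7911       143.5822
  3        72.50        64.6385       193.9155
  4        72.50        62.2122       248.8489
  5        72.50        59.8770       299.3852
  6        72.50        57.6295       345.7769
  7        72.50        55.4663       388.2641
  8        72.50        53.3843       427.0745
  9        72.50        51.3805       462.4242
  10    2,072.50     1,413.6408    14,136.4078
  Σ                  1,964.6112    16,720.2702
P = 1,964.6112; Macaulay duration = 16,720.2702 / 1,964.6112 = 8.51073 half-year periods = 4.25536 years.
Modified duration = D_Mac / (1 + y) = 4.25536 / 1.039 = 4.09563 years.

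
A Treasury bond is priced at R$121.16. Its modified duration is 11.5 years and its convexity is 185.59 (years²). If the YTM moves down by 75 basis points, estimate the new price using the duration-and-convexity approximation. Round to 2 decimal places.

R$132.24

Duration effect: -D_mod·Δy = -11.5 × (-0.0075) = +0.086250
Convexity effect: ½·C·(Δy)² = 0.5 × 185.59 × (-0.0075)² = +0.00521971875
ΔP/P ≈ +0.086250 + 0.00521971875 = +0.09146971875
New price ≈ 121.16 × (1 + 0.09146971875) = 132.24247112375.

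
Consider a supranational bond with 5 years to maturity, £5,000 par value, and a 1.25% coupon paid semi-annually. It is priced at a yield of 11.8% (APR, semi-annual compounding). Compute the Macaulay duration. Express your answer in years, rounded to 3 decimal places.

4.812 years

Periodic yield y = 0.059. Discount each cash flow and weight by its period:
  t   CF        PV=CF/(1+0.059)^t    t·PV
  1        31.25        29.5090        29.5090
  2        31.25        27.8649        55.7299
  3        31.25        26.3125        78.9375
  4        31.25        24.8466        99.3862
  5        31.25        23.4623       117.3114
  6        31.25        22.1551       132.9308
  7        31.25        20.9208       146.4456
  8        31.25        19.7552       158.0419
  9        31.25        18.6546       167.8916
  10    5,031.25     2,836.0658    28,360.6576
  Σ                  3,049.5468    29,346.8414
Price P = Σ PV = 3,049.5468.
Macaulay duration = Σ(t·PV) / P = 29,346.8414 / 3,049.5468 = 9.62335 half-year periods.
In years: 9.62335 / 2 = 4.81167 years.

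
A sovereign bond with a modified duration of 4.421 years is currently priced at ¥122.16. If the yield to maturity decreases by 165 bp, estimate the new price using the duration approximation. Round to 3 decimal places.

Duration approximation: ΔP/P ≈ -D_mod · Δy = -4.421 × (-0.0165) = +0.0729465.
New price ≈ 122.16 × (1 + 0.0729465) = 131.07114444.

¥131.071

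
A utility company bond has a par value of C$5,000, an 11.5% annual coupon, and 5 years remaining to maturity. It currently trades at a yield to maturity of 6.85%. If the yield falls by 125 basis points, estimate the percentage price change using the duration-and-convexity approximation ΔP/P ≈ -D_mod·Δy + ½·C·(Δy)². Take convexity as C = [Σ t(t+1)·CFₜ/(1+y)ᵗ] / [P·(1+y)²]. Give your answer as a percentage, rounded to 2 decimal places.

+5.02%

With y = 0.0685:
  t   CF        PV=CF/(1+0.0685)^t    t·PV        t(t+1)·PV
  1       575.00       538.1376       538.1376       1,076.2752
  2       575.00       503.6383     1,007.2767       3,021.8301
  3       575.00       471.3508     1,414.0525       5,656.2098
  4       575.00       441.1332     1,764.5328       8,822.6639
  5     5,575.00     4,002.8769    20,014.3847     120,086.3083
  Σ                  5,957.1369    24,738.3842     138,663.2873
P = 5,957.1369; D_Mac = 4.15273 yrs; D_mod = 3.88650 yrs; C = 20.38801.
Duration effect: -3.88650 × (-0.0125) = +0.048581
Convexity effect: 0.5 × 20.38801 × (-0.0125)² = +0.0015928
ΔP/P ≈ +0.048581 + 0.0015928 = +0.050174 = +5.0174%.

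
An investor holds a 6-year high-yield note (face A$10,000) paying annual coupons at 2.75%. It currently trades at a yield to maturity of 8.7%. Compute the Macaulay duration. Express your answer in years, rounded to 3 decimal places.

5.533 years

Periodic yield y = 0.087. Discount each cash flow and weight by its year:
  t   CF        PV=CF/(1+0.087)^t    t·PV
  1       275.00       252.9899       252.9899
  2       275.00       232.7414       465.4828
  3       275.00       214.1135       642.3405
  4       275.00       196.9765       787.9062
  5       275.00       181.2112       906.0559
  6    10,275.00     6,228.8026    37,372.8155
  Σ                  7,306.8351    40,427.5907
Price P = Σ PV = 7,306.8351.
Macaulay duration = Σ(t·PV) / P = 40,427.5907 / 7,306.8351 = 5.53285 years.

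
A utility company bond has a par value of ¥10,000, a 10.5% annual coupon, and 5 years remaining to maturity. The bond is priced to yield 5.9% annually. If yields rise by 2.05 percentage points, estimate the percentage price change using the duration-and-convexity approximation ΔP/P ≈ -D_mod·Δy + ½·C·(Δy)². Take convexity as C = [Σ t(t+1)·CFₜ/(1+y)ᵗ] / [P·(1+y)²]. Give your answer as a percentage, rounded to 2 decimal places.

With y = 0.059:
  t   CF        PV=CF/(1+0.059)^t    t·PV        t(t+1)·PV
  1     1,050.00       991.5014       991.5014       1,983.0028
  2     1,050.00       936.2620     1,872.5239       5,617.5718
  3     1,050.00       884.1001     2,652.3002      10,609.2007
  4     1,050.00       834.8442     3,339.3770      16,696.8849
  5    11,050.00     8,296.2624    41,481.3118     248,887.8707
  Σ                 11,942.9700    50,337.0143     283,794.5309
P = 11,942.9700; D_Mac = 4.21478 yrs; D_mod = 3.97996 yrs; C = 21.18848.
Duration effect: -3.97996 × (+0.0205) = -0.081589
Convexity effect: 0.5 × 21.18848 × (0.0205)² = +0.0044522
ΔP/P ≈ -0.081589 + 0.0044522 = -0.077137 = -7.7137%.

-7.71%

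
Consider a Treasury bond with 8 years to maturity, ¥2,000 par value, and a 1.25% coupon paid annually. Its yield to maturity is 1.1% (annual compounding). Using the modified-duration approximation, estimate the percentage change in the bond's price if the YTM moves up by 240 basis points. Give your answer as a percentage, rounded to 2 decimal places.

-18.20%

Periodic yield y = 0.011. Modified duration first:
  t   CF        PV=CF/(1+0.011)^t    t·PV
  1        25.00        24.7280        24.7280
  2        25.00        24.4589        48.9179
  3        25.00        24.1928        72.5785
  4        25.00        23.9296        95.7184
  5        25.00        23.6692       118.3462
  6        25.00        23.4117       140.4702
  7        25.00        23.1570       162.0989
  8     2,025.00     1,855.3070    14,842.4560
  Σ                  2,022.8543    15,505.3140
P = 2,022.8543; D_Mac = 7.66507 yrs; D_mod = 7.66507/(1+0.011) = 7.58167 yrs.
ΔP/P ≈ -D_mod · Δy = -7.58167 × (+0.024) = -0.181960 = -18.1960%.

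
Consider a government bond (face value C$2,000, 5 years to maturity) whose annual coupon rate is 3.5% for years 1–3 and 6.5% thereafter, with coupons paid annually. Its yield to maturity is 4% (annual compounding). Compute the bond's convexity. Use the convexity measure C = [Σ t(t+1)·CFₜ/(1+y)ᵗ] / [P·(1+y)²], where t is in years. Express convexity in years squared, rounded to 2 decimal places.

25.19

With y = 0.04:
  t   CF        PV=CF/(1+0.04)^t    t·PV        t(t+1)·PV
  1        70.00        67.3077        67.3077         134.6154
  2        70.00        64.7189       129.4379         388.3136
  3        70.00        62.2297       186.6892         746.7569
  4       130.00       111.1245       444.4982       2,222.4909
  5     2,130.00     1,750.7047     8,753.5237      52,521.1421
  Σ                  2,056.0857     9,581.4567      56,013.3190
P = 2,056.0857.
Convexity = Σ t(t+1)·PV / [P·(1+y)²] = 56,013.3190 / (2,056.0857 × 1.081600) = 25.18740.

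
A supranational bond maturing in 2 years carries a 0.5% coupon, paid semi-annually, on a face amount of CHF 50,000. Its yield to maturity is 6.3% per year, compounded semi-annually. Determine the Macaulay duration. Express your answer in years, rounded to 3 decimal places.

1.992 years

Periodic yield y = 0.0315. Discount each cash flow and weight by its period:
  t   CF        PV=CF/(1+0.0315)^t    t·PV
  1       125.00       121.1827       121.1827
  2       125.00       117.4821       234.9641
  3       125.00       113.8944       341.6832
  4    50,125.00    44,276.9255   177,107.7019
  Σ                 44,629.4847   177,805.5319
Price P = Σ PV = 44,629.4847.
Macaulay duration = Σ(t·PV) / P = 177,805.5319 / 44,629.4847 = 3.98404 half-year periods.
In years: 3.98404 / 2 = 1.99202 years.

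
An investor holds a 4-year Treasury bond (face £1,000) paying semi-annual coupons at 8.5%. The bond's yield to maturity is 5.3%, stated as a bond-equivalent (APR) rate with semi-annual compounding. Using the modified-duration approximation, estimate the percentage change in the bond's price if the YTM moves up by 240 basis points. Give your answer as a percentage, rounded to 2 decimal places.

Periodic yield y = 0.0265. Modified duration first:
  t   CF        PV=CF/(1+0.0265)^t    t·PV
  1        42.50        41.4028        41.4028
  2        42.50        40.3340        80.6679
  3        42.50        39.2927       117.8782
  4        42.50        38.2783       153.1134
  5        42.50        37.2902       186.4508
  6        42.50        36.3275       217.9648
  7        42.50        35.3896       247.7275
  8     1,042.50       845.6768     6,765.4147
  Σ                  1,113.9920     7,810.6201
P = 1,113.9920; D_Mac = 7.01138 half-year periods = 3.50569 yrs; D_mod = 3.50569/(1+0.0265) = 3.41519 yrs.
ΔP/P ≈ -D_mod · Δy = -3.41519 × (+0.024) = -0.081964 = -8.1964%.

-8.20%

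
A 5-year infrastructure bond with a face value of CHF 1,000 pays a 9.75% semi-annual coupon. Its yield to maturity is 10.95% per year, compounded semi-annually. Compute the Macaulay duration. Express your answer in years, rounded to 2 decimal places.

Periodic yield y = 0.05475. Discount each cash flow and weight by its period:
  t   CF        PV=CF/(1+0.05475)^t    t·PV
  1        48.75        46.2195        46.2195
  2        48.75        43.8203        87.6406
  3        48.75        41.5457       124.6371
  4        48.75        39.3891       157.5566
  5        48.75        37.3445       186.7226
  6        48.75        35.4060       212.4363
  7        48.75        33.5682       234.9773
  8        48.75        31.8257       254.6058
  9        48.75        30.1737       271.5635
  10    1,048.75       615.4271     6,154.2712
  Σ                    954.7200     7,730.6305
Price P = Σ PV = 954.7200.
Macaulay duration = Σ(t·PV) / P = 7,730.6305 / 954.7200 = 8.09728 half-year periods.
In years: 8.09728 / 2 = 4.04864 years.

4.05 years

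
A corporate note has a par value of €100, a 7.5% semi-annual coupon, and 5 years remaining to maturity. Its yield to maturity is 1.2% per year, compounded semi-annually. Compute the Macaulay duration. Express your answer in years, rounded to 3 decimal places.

Periodic yield y = 0.006. Discount each cash flow and weight by its period:
  t   CF        PV=CF/(1+0.006)^t    t·PV
  1         3.75         3.7276         3.7276
  2         3.75         3.7054         7.4108
  3         3.75         3.6833        11.0499
  4         3.75         3.6613        14.6453
  5         3.75         3.6395        18.1975
  6         3.75         3.6178        21.7067
  7         3.75         3.5962        25.1735
  8         3.75         3.5748        28.5981
  9         3.75         3.5534        31.9810
  10      103.75        97.7256       977.2559
  Σ                    130.4850     1,139.7464
Price P = Σ PV = 130.4850.
Macaulay duration = Σ(t·PV) / P = 1,139.7464 / 130.4850 = 8.73469 half-year periods.
In years: 8.73469 / 2 = 4.36735 years.

4.367 years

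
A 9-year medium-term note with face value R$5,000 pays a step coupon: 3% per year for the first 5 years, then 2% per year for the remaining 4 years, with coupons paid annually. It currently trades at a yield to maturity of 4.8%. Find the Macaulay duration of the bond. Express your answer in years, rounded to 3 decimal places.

7.951 years

Periodic yield y = 0.048. Discount each cash flow and weight by its year:
  t   CF        PV=CF/(1+0.048)^t    t·PV
  1       150.00       143.1298       143.1298
  2       150.00       136.5742       273.1484
  3       150.00       130.3189       390.9567
  4       150.00       124.3501       497.4004
  5       150.00       118.6547       593.2734
  6       100.00        75.4801       452.8804
  7       100.00        72.0230       504.1608
  8       100.00        68.7242       549.7937
  9     5,100.00     3,344.4032    30,099.6289
  Σ                  4,213.6581    33,504.3725
Price P = Σ PV = 4,213.6581.
Macaulay duration = Σ(t·PV) / P = 33,504.3725 / 4,213.6581 = 7.95137 years.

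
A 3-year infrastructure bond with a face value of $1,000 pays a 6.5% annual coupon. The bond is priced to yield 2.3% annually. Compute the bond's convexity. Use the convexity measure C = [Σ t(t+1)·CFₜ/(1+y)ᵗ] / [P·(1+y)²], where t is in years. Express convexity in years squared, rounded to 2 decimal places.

10.61

With y = 0.023:
  t   CF        PV=CF/(1+0.023)^t    t·PV        t(t+1)·PV
  1        65.00        63.5386        63.5386         127.0772
  2        65.00        62.1101       124.2202         372.6605
  3     1,065.00       994.7701     2,984.3102      11,937.2407
  Σ                  1,120.4188     3,172.0690      12,436.9785
P = 1,120.4188.
Convexity = Σ t(t+1)·PV / [P·(1+y)²] = 12,436.9785 / (1,120.4188 × 1.046529) = 10.60677.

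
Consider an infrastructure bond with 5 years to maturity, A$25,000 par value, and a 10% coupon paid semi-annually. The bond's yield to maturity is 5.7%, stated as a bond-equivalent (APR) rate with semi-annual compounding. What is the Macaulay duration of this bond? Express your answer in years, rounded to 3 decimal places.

4.142 years

Periodic yield y = 0.0285. Discount each cash flow and weight by its period:
  t   CF        PV=CF/(1+0.0285)^t    t·PV
  1     1,250.00     1,215.3622     1,215.3622
  2     1,250.00     1,181.6842     2,363.3684
  3     1,250.00     1,148.9394     3,446.8182
  4     1,250.00     1,117.1020     4,468.4080
  5     1,250.00     1,086.1468     5,430.7341
  6     1,250.00     1,056.0494     6,336.2964
  7     1,250.00     1,026.7860     7,187.5020
  8     1,250.00       998.3335     7,986.6680
  9     1,250.00       970.6694     8,736.0248
  10   26,250.00    19,819.2104   198,192.1037
  Σ                 29,620.2833   245,363.2858
Price P = Σ PV = 29,620.2833.
Macaulay duration = Σ(t·PV) / P = 245,363.2858 / 29,620.2833 = 8.28362 half-year periods.
In years: 8.28362 / 2 = 4.14181 years.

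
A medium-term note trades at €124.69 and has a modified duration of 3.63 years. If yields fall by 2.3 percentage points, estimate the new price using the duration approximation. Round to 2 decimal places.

Duration approximation: ΔP/P ≈ -D_mod · Δy = -3.63 × (-0.023) = +0.083490.
New price ≈ 124.69 × (1 + 0.083490) = 135.1003681.

€135.10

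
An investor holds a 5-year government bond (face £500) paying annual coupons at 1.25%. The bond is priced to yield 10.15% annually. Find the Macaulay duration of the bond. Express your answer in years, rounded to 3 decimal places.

4.844 years

Periodic yield y = 0.1015. Discount each cash flow and weight by its year:
  t   CF        PV=CF/(1+0.1015)^t    t·PV
  1         6.25         5.6741         5.6741
  2         6.25         5.1512        10.3025
  3         6.25         4.6766        14.0297
  4         6.25         4.2456        16.9825
  5       506.25       312.2069     1,561.0346
  Σ                    331.9544     1,608.0234
Price P = Σ PV = 331.9544.
Macaulay duration = Σ(t·PV) / P = 1,608.0234 / 331.9544 = 4.84411 years.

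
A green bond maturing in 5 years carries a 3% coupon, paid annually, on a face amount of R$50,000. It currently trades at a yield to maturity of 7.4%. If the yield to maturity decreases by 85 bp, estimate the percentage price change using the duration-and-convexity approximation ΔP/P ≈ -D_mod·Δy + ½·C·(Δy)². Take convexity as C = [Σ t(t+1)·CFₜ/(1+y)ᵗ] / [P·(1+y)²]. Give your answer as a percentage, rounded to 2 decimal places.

With y = 0.074:
  t   CF        PV=CF/(1+0.074)^t    t·PV        t(t+1)·PV
  1     1,500.00     1,396.6480     1,396.6480       2,793.2961
  2     1,500.00     1,300.4172     2,600.8343       7,802.5030
  3     1,500.00     1,210.8167     3,632.4502      14,529.8008
  4     1,500.00     1,127.3899     4,509.5595      22,547.7977
  5    51,500.00    36,040.0863   180,200.4315   1,081,202.5889
  Σ                 41,075.3581   192,339.9236   1,128,875.9866
P = 41,075.3581; D_Mac = 4.68261 yrs; D_mod = 4.35997 yrs; C = 23.82628.
Duration effect: -4.35997 × (-0.0085) = +0.037060
Convexity effect: 0.5 × 23.82628 × (-0.0085)² = +0.0008607
ΔP/P ≈ +0.037060 + 0.0008607 = +0.037920 = +3.7920%.

+3.79%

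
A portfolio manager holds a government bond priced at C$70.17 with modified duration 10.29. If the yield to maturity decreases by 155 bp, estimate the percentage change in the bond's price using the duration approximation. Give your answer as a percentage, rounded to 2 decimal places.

Duration approximation: ΔP/P ≈ -D_mod · Δy = -10.29 × (-0.0155) = +0.159495.
As a percentage: +15.9495%.

+15.95%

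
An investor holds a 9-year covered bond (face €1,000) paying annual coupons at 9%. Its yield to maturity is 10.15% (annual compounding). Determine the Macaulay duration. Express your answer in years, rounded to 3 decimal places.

Periodic yield y = 0.1015. Discount each cash flow and weight by its year:
  t   CF        PV=CF/(1+0.1015)^t    t·PV
  1        90.00        81.7068        81.7068
  2        90.00        74.1777       148.3554
  3        90.00        67.3425       202.0274
  4        90.00        61.1371       244.5482
  5        90.00        55.5035       277.5173
  6        90.00        50.3890       302.3338
  7        90.00        45.7458       320.2204
  8        90.00        41.5304       332.2435
  9     1,090.00       456.6316     4,109.6846
  Σ                    934.1643     6,018.6375
Price P = Σ PV = 934.1643.
Macaulay duration = Σ(t·PV) / P = 6,018.6375 / 934.1643 = 6.44280 years.

6.443 years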